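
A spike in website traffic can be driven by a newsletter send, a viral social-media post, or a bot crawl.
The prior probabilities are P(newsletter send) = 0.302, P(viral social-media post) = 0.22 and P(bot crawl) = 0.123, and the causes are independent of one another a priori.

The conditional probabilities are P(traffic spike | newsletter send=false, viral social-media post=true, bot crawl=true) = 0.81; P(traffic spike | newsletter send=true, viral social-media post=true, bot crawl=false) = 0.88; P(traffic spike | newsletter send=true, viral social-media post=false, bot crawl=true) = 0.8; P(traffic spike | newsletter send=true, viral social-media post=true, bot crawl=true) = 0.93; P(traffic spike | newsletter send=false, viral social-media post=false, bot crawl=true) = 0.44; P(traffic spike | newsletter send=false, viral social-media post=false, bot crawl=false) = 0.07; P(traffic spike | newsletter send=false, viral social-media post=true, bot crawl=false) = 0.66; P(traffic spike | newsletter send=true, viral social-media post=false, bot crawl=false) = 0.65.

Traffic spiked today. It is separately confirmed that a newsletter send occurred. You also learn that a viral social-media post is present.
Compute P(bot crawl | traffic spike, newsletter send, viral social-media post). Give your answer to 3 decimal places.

P(bot crawl | traffic spike, newsletter send, viral social-media post) ≈ 0.129

P(traffic spike | newsletter send, viral social-media post) = 0.88*0.877 + 0.93*0.123 = 0.771760 + 0.114390 = 0.886150
The bot crawl-present share is 0.93*0.123 = 0.114390.
P(bot crawl | traffic spike, newsletter send, viral social-media post) = 0.114390 / 0.886150 ≈ 0.129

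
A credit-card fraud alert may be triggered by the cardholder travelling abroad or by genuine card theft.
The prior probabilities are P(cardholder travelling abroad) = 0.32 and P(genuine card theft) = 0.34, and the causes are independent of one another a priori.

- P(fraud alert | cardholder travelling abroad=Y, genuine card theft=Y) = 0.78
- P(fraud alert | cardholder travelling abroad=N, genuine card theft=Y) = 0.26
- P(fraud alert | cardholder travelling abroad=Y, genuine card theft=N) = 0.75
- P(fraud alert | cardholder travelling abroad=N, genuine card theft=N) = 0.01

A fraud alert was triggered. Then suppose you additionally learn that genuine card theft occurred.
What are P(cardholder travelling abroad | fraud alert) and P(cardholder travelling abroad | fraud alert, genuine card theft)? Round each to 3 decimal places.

P(cardholder travelling abroad | fraud alert) ≈ 0.790; P(cardholder travelling abroad | fraud alert, genuine card theft) ≈ 0.585

Numerator (weight on configurations with cardholder travelling abroad): 0.158400 + 0.084864 = 0.243264
Normalizer over all consistent configurations: 0.01·0.68·0.66 + 0.26·0.68·0.34 + 0.75·0.32·0.66 + 0.78·0.32·0.34 = 0.307864
P(cardholder travelling abroad | fraud alert) = 0.243264/0.307864 ≈ 0.790

With the extra evidence:
P(fraud alert | genuine card theft) = 0.26×0.68 + 0.78×0.32 = 0.176800 + 0.249600 = 0.426400
The cardholder travelling abroad-present share is 0.78×0.32 = 0.249600.
P(cardholder travelling abroad | fraud alert, genuine card theft) = 0.249600 / 0.426400 ≈ 0.585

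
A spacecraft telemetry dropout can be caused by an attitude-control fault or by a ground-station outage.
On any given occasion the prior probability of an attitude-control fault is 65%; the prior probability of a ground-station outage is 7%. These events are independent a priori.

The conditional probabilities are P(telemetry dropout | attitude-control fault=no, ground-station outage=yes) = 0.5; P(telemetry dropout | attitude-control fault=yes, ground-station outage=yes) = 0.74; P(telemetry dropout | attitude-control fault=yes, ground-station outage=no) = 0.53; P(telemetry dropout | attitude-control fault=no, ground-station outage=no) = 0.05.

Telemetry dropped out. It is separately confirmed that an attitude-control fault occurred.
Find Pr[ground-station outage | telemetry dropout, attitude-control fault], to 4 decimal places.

By total probability over both values of ground-station outage:
  P(telemetry dropout | attitude-control fault) = 0.53*0.93 + 0.74*0.07
        = 0.492900 + 0.051800 = 0.544700
Configurations with ground-station outage contribute 0.051800, so
  P(ground-station outage | telemetry dropout, attitude-control fault) = 0.051800 / 0.544700 ≈ 0.0951

Pr[ground-station outage | telemetry dropout, attitude-control fault] ≈ 0.0951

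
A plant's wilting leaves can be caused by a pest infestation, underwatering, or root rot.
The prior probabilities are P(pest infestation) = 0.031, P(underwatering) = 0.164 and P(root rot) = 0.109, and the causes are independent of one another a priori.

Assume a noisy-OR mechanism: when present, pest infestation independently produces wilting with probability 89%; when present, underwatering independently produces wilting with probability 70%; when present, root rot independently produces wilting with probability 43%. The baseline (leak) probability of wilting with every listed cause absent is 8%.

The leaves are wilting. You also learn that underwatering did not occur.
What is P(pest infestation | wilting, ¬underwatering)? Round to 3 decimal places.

P(pest infestation | wilting, ¬underwatering) ≈ 0.190

Under noisy-OR, P(wilting | causes) = 1 − (1−0.08)·∏(1−qᵢ) over the active causes.
P(wilting | ¬underwatering) = 0.08×0.969×0.891 + 0.4756×0.969×0.109 + 0.8988×0.031×0.891 + 0.942316×0.031×0.109 = 0.069070 + 0.050233 + 0.024826 + 0.003184 = 0.147313
Restricting to configurations with pest infestation present: 0.024826 + 0.003184 = 0.028010.
So P(pest infestation | wilting, ¬underwatering) = 0.028010/0.147313 ≈ 0.190.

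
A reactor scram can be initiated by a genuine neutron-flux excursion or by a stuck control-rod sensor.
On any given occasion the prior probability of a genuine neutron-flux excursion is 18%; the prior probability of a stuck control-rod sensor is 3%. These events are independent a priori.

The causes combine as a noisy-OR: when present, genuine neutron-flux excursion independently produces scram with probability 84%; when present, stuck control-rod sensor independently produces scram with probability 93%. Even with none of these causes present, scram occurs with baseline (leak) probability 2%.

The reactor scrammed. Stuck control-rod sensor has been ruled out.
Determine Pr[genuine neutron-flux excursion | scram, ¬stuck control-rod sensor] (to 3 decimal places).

Pr[genuine neutron-flux excursion | scram, ¬stuck control-rod sensor] ≈ 0.902

Under noisy-OR, P(scram | causes) = 1 − (1−0.02)·∏(1−qᵢ) over the active causes.
P(scram | ¬stuck control-rod sensor) = 0.02×0.82 + 0.8432×0.18 = 0.016400 + 0.151776 = 0.168176
Restricting to configurations with genuine neutron-flux excursion present: 0.8432×0.18 = 0.151776.
P(genuine neutron-flux excursion | scram, ¬stuck control-rod sensor) = 0.151776 / 0.168176 ≈ 0.902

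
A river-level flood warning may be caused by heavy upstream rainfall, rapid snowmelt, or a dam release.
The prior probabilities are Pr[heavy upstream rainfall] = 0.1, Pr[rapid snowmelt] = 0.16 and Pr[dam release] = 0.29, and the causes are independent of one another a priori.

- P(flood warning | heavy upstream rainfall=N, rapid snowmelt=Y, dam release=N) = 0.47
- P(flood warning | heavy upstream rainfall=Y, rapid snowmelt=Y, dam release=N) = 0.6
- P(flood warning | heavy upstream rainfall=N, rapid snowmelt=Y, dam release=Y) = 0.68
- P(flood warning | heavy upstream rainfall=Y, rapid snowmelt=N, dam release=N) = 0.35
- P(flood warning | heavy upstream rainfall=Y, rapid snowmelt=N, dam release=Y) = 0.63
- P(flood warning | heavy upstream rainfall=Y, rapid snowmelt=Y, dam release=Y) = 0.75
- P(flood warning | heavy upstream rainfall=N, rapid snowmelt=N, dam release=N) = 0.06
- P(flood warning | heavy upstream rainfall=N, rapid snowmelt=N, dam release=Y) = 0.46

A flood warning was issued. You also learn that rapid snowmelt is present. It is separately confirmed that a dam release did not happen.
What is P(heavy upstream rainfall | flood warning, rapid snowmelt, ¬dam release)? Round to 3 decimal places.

P(flood warning | rapid snowmelt, ¬dam release) = 0.47·0.9 + 0.6·0.1 = 0.423000 + 0.060000 = 0.483000
The heavy upstream rainfall-present share is 0.6·0.1 = 0.060000.
So P(heavy upstream rainfall | flood warning, rapid snowmelt, ¬dam release) = 0.060000/0.483000 ≈ 0.124.

P(heavy upstream rainfall | flood warning, rapid snowmelt, ¬dam release) ≈ 0.124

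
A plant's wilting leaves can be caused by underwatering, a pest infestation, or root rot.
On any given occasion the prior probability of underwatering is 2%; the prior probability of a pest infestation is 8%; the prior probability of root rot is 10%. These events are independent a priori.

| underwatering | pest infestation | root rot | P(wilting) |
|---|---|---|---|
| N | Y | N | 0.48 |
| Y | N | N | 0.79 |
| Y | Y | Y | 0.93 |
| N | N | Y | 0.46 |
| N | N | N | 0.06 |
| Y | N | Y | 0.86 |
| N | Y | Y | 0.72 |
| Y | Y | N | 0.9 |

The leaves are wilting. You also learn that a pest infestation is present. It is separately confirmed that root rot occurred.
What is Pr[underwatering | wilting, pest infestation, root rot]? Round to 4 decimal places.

Pr[underwatering | wilting, pest infestation, root rot] ≈ 0.0257

By total probability over both values of underwatering:
  P(wilting | pest infestation, root rot) = 0.72×0.98 + 0.93×0.02
        = 0.705600 + 0.018600 = 0.724200
Configurations with underwatering contribute 0.018600, so
  P(underwatering | wilting, pest infestation, root rot) = 0.018600 / 0.724200 ≈ 0.0257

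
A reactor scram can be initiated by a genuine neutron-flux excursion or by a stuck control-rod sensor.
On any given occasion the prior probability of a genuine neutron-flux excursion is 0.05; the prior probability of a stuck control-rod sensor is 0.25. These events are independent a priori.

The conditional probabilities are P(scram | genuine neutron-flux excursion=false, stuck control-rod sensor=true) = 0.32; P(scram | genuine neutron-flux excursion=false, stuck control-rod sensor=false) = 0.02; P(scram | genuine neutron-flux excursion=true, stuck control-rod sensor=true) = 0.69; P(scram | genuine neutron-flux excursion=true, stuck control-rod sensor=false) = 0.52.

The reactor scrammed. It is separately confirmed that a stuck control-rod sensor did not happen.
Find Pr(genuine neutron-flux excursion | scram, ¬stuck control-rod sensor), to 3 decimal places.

Pr(genuine neutron-flux excursion | scram, ¬stuck control-rod sensor) ≈ 0.578

P(scram | ¬stuck control-rod sensor) = 0.02*0.95 + 0.52*0.05 = 0.019000 + 0.026000 = 0.045000
Restricting to configurations with genuine neutron-flux excursion present: 0.52*0.05 = 0.026000.
P(genuine neutron-flux excursion | scram, ¬stuck control-rod sensor) = 0.026000 / 0.045000 ≈ 0.578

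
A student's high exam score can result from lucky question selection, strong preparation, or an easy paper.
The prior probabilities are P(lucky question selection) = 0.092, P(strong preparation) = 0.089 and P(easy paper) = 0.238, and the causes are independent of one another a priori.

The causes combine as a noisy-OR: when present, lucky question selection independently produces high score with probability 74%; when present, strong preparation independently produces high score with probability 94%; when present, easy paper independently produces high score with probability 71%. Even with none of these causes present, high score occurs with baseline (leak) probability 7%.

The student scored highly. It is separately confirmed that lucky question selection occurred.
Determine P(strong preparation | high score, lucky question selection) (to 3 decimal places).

Under noisy-OR, P(high score | causes) = 1 − (1−0.07)·∏(1−qᵢ) over the active causes.
Weight on strong preparation=true, given the evidence: 0.066834 + 0.021093 = 0.087927
The normalizing constant is 0.7582×0.911×0.762 + 0.929878×0.911×0.238 + 0.985492×0.089×0.762 + 0.995793×0.089×0.238 = 0.815870
P(strong preparation | high score, lucky question selection) = 0.087927/0.815870 ≈ 0.108

P(strong preparation | high score, lucky question selection) ≈ 0.108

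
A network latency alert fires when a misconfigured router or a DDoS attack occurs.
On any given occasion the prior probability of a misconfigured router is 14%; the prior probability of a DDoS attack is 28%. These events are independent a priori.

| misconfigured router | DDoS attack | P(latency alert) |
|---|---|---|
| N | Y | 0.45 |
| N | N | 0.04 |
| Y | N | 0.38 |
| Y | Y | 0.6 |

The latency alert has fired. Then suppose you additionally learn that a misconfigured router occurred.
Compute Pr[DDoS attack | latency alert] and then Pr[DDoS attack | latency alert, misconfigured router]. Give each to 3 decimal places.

Sum P(latency alert|·) weighted by the priors over the 4 (misconfigured router, DDoS attack) configurations:
  P(latency alert) = 0.04×0.86×0.72 + 0.45×0.86×0.28 + 0.38×0.14×0.72 + 0.6×0.14×0.28
        = 0.024768 + 0.108360 + 0.038304 + 0.023520 = 0.194952
Configurations with DDoS attack contribute 0.131880, so
  P(DDoS attack | latency alert) = 0.131880 / 0.194952 ≈ 0.676

Now condition on the additional information:
P(latency alert | misconfigured router) = 0.38*0.72 + 0.6*0.28 = 0.273600 + 0.168000 = 0.441600
The DDoS attack-present share is 0.6*0.28 = 0.168000.
So P(DDoS attack | latency alert, misconfigured router) = 0.168000/0.441600 ≈ 0.380.
Conditioning on misconfigured router lowers the posterior on DDoS attack: the classic explaining-away effect in a common-effect structure.

Pr[DDoS attack | latency alert] ≈ 0.676; Pr[DDoS attack | latency alert, misconfigured router] ≈ 0.380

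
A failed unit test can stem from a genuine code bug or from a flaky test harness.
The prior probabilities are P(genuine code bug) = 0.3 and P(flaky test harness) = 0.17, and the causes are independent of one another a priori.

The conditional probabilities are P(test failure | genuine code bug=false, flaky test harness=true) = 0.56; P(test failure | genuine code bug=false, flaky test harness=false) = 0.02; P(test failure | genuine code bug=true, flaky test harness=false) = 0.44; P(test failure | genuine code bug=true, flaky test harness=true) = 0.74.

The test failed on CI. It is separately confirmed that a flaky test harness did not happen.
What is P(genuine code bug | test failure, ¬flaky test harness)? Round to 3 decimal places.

P(genuine code bug | test failure, ¬flaky test harness) ≈ 0.904

By total probability over both values of genuine code bug:
  P(test failure | ¬flaky test harness) = 0.02*0.7 + 0.44*0.3
        = 0.014000 + 0.132000 = 0.146000
The terms with genuine code bug present sum to 0.132000, so
  P(genuine code bug | test failure, ¬flaky test harness) = 0.132000 / 0.146000 ≈ 0.904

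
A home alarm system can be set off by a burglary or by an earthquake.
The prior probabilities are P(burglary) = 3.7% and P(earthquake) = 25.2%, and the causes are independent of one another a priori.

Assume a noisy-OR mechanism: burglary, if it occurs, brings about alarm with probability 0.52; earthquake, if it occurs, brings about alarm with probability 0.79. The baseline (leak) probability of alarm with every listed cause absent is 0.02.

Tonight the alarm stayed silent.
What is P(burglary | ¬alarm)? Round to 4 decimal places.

Under noisy-OR, P(alarm | causes) = 1 − (1−0.02)·∏(1−qᵢ) over the active causes.
P(¬alarm) = 0.98×0.963×0.748 + 0.2058×0.963×0.252 + 0.4704×0.037×0.748 + 0.098784×0.037×0.252 = 0.705918 + 0.049943 + 0.013019 + 0.000921 = 0.769801
Of this, 0.013940 comes from 0.013019 + 0.000921 (the burglary=true cases).
Hence the posterior is 0.013940/0.769801 ≈ 0.0181.

P(burglary | ¬alarm) ≈ 0.0181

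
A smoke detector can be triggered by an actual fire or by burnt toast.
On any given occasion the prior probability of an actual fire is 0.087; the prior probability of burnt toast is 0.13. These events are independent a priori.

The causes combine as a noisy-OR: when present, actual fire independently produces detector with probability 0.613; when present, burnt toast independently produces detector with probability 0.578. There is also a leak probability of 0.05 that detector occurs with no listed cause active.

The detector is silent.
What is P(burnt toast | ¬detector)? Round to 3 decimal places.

Under noisy-OR, P(detector | causes) = 1 − (1−0.05)·∏(1−qᵢ) over the active causes.
For the numerator, keep only burnt toast=true terms: 0.047583 + 0.001755 = 0.049338
Denominator P(¬detector): 0.95×0.913×0.87 + 0.4009×0.913×0.13 + 0.36765×0.087×0.87 + 0.155148×0.087×0.13 = 0.831759
P(burnt toast | ¬detector) = 0.049338/0.831759 ≈ 0.059

P(burnt toast | ¬detector) ≈ 0.059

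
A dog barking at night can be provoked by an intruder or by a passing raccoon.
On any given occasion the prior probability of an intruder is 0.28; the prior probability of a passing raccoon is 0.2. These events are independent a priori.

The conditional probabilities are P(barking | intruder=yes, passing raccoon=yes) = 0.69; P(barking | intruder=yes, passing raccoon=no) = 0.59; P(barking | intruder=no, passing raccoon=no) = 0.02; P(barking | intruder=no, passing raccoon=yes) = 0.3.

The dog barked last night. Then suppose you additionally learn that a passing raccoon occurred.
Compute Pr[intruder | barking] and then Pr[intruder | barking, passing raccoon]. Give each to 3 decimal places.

Sum P(barking|·) weighted by the priors over the 4 (intruder, passing raccoon) configurations:
  P(barking) = 0.02×0.72×0.8 + 0.3×0.72×0.2 + 0.59×0.28×0.8 + 0.69×0.28×0.2
        = 0.011520 + 0.043200 + 0.132160 + 0.038640 = 0.225520
Configurations with intruder contribute 0.170800, so
  P(intruder | barking) = 0.170800 / 0.225520 ≈ 0.757

Now also conditioning on passing raccoon=true:
Sum P(barking|·) weighted by the priors over both values of intruder:
  P(barking | passing raccoon) = 0.3*0.72 + 0.69*0.28
        = 0.216000 + 0.193200 = 0.409200
The terms with intruder present sum to 0.193200, so
  P(intruder | barking, passing raccoon) = 0.193200 / 0.409200 ≈ 0.472
— passing raccoon explains away the evidence for intruder.

Pr[intruder | barking] ≈ 0.757; Pr[intruder | barking, passing raccoon] ≈ 0.472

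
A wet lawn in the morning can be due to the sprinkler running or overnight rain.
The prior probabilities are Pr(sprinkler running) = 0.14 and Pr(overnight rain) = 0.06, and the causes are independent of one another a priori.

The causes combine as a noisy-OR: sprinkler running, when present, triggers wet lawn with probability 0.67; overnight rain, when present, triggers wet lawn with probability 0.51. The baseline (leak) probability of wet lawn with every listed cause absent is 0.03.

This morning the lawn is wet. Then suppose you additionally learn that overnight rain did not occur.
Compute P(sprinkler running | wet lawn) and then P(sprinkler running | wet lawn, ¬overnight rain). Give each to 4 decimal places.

P(sprinkler running | wet lawn) ≈ 0.6529; P(sprinkler running | wet lawn, ¬overnight rain) ≈ 0.7868

Under noisy-OR, P(wet lawn | causes) = 1 − (1−0.03)·∏(1−qᵢ) over the active causes.
Sum P(wet lawn|·) weighted by the priors over the 4 (sprinkler running, overnight rain) configurations:
  P(wet lawn) = 0.03*0.86*0.94 + 0.5247*0.86*0.06 + 0.6799*0.14*0.94 + 0.843151*0.14*0.06
        = 0.024252 + 0.027075 + 0.089475 + 0.007082 = 0.147884
The terms with sprinkler running present sum to 0.096557, so
  P(sprinkler running | wet lawn) = 0.096557 / 0.147884 ≈ 0.6529

With the extra evidence:
By total probability over both values of sprinkler running:
  P(wet lawn | ¬overnight rain) = 0.03*0.86 + 0.6799*0.14
        = 0.025800 + 0.095186 = 0.120986
The terms with sprinkler running present sum to 0.095186, so
  P(sprinkler running | wet lawn, ¬overnight rain) = 0.095186 / 0.120986 ≈ 0.7868
With overnight rain excluded, sprinkler running must carry more of the explanatory weight for the wet lawn.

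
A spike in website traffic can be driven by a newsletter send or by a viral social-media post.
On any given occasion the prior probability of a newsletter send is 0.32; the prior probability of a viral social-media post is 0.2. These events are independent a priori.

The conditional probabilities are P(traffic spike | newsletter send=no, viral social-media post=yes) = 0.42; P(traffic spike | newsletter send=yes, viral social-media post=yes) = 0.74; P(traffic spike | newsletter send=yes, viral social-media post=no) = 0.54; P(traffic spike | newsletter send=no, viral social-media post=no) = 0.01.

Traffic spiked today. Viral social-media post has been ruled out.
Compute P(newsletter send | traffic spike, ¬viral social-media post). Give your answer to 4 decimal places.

By total probability over both values of newsletter send:
  P(traffic spike | ¬viral social-media post) = 0.01×0.68 + 0.54×0.32
        = 0.006800 + 0.172800 = 0.179600
Keeping only the newsletter send-present terms gives 0.172800, so
  P(newsletter send | traffic spike, ¬viral social-media post) = 0.172800 / 0.179600 ≈ 0.9621

P(newsletter send | traffic spike, ¬viral social-media post) ≈ 0.9621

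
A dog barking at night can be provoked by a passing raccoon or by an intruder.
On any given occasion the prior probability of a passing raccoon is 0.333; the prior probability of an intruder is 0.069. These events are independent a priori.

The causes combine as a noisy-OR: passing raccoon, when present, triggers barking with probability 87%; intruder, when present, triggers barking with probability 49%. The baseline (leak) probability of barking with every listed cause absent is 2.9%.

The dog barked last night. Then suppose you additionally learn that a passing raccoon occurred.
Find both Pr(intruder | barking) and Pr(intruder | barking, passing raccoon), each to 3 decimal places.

Under noisy-OR, P(barking | causes) = 1 − (1−0.029)·∏(1−qᵢ) over the active causes.
P(barking) = 0.029·0.667·0.931 + 0.50479·0.667·0.069 + 0.87377·0.333·0.931 + 0.935623·0.333·0.069 = 0.018008 + 0.023232 + 0.270889 + 0.021498 = 0.333627
Of this, 0.044730 comes from 0.023232 + 0.021498 (the intruder=true cases).
Hence the posterior is 0.044730/0.333627 ≈ 0.134.

Now condition on the additional information:
For the numerator, keep only intruder=true terms: 0.935623*0.069 = 0.064558
The normalizing constant is 0.87377*0.931 + 0.935623*0.069 = 0.878038
Posterior = 0.064558 / 0.878038 ≈ 0.074
The drop from 0.134 to 0.074 is the explaining-away (discounting) effect.

Pr(intruder | barking) ≈ 0.134; Pr(intruder | barking, passing raccoon) ≈ 0.074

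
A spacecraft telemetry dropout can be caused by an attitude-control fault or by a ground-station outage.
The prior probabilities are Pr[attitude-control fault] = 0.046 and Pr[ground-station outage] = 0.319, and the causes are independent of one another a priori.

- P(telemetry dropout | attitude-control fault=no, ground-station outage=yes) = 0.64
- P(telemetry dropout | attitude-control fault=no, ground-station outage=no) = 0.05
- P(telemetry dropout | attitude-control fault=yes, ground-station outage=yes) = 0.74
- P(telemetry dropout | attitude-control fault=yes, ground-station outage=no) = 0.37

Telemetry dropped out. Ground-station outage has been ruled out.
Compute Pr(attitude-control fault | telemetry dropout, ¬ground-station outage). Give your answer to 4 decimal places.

Enumerate both values of attitude-control fault and weight by the priors:
  P(telemetry dropout | ¬ground-station outage) = 0.05×0.954 + 0.37×0.046
        = 0.047700 + 0.017020 = 0.064720
Configurations with attitude-control fault contribute 0.017020, so
  P(attitude-control fault | telemetry dropout, ¬ground-station outage) = 0.017020 / 0.064720 ≈ 0.2630

Pr(attitude-control fault | telemetry dropout, ¬ground-station outage) ≈ 0.2630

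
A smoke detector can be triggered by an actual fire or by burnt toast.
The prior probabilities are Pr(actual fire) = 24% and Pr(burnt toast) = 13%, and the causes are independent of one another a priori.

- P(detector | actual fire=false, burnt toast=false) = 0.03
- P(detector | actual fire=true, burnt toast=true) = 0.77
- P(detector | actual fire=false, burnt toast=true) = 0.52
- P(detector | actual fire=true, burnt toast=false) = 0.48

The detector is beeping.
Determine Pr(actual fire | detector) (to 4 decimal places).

Pr(actual fire | detector) ≈ 0.6357

P(detector) = 0.03·0.76·0.87 + 0.52·0.76·0.13 + 0.48·0.24·0.87 + 0.77·0.24·0.13 = 0.019836 + 0.051376 + 0.100224 + 0.024024 = 0.195460
Of this, 0.124248 comes from 0.100224 + 0.024024 (the actual fire=true cases).
So P(actual fire | detector) = 0.124248/0.195460 ≈ 0.6357.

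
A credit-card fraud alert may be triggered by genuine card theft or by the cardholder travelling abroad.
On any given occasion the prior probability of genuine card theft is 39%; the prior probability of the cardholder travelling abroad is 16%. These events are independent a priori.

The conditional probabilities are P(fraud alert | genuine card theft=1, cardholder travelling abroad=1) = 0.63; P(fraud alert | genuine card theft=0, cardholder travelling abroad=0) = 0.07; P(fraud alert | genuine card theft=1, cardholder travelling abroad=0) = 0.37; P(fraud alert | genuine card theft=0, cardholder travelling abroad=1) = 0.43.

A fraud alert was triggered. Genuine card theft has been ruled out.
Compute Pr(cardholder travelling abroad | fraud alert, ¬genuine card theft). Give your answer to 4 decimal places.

Sum P(fraud alert|·) weighted by the priors over both values of cardholder travelling abroad:
  P(fraud alert | ¬genuine card theft) = 0.07*0.84 + 0.43*0.16
        = 0.058800 + 0.068800 = 0.127600
The terms with cardholder travelling abroad present sum to 0.068800, so
  P(cardholder travelling abroad | fraud alert, ¬genuine card theft) = 0.068800 / 0.127600 ≈ 0.5392

Pr(cardholder travelling abroad | fraud alert, ¬genuine card theft) ≈ 0.5392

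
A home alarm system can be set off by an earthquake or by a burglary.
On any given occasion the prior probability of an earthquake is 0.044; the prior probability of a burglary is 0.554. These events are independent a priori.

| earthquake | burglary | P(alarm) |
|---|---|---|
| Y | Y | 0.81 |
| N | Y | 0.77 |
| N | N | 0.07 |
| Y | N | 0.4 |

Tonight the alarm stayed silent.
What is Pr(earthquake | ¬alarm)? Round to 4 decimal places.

For the numerator, keep only earthquake=true terms: 0.011774 + 0.004631 = 0.016405
The normalizing constant is 0.93·0.956·0.446 + 0.23·0.956·0.554 + 0.6·0.044·0.446 + 0.19·0.044·0.554 = 0.534749
P(earthquake | ¬alarm) = 0.016405/0.534749 ≈ 0.0307

Pr(earthquake | ¬alarm) ≈ 0.0307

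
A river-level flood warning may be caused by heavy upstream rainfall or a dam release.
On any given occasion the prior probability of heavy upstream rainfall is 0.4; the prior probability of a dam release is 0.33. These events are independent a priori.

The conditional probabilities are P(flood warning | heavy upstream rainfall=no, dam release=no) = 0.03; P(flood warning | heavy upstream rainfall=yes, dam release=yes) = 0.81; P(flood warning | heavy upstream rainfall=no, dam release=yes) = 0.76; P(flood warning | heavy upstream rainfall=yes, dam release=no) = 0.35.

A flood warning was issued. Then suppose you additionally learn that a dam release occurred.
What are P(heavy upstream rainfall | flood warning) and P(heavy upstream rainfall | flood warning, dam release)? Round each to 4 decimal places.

For the numerator, keep only heavy upstream rainfall=true terms: 0.093800 + 0.106920 = 0.200720
Denominator P(flood warning): 0.03*0.6*0.67 + 0.76*0.6*0.33 + 0.35*0.4*0.67 + 0.81*0.4*0.33 = 0.363260
P(heavy upstream rainfall | flood warning) = 0.200720/0.363260 ≈ 0.5526

Now condition on the additional information:
Sum P(flood warning|·) weighted by the priors over both values of heavy upstream rainfall:
  P(flood warning | dam release) = 0.76*0.6 + 0.81*0.4
        = 0.456000 + 0.324000 = 0.780000
Configurations with heavy upstream rainfall contribute 0.324000, so
  P(heavy upstream rainfall | flood warning, dam release) = 0.324000 / 0.780000 ≈ 0.4154

P(heavy upstream rainfall | flood warning) ≈ 0.5526; P(heavy upstream rainfall | flood warning, dam release) ≈ 0.4154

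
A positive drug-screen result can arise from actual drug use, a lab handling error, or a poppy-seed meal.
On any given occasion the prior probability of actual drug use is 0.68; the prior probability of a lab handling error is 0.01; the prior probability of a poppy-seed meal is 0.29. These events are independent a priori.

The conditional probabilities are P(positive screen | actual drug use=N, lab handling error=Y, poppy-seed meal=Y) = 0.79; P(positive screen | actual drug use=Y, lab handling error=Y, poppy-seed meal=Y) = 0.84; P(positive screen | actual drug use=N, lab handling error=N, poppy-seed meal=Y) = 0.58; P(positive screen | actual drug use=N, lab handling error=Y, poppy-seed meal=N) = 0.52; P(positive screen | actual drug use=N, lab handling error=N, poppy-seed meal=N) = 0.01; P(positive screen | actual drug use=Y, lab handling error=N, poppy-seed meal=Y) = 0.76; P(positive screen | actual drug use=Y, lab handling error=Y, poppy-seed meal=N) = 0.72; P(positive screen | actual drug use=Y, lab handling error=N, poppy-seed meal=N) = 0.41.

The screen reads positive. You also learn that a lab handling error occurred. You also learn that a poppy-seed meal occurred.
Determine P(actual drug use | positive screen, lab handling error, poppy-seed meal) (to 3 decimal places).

P(actual drug use | positive screen, lab handling error, poppy-seed meal) ≈ 0.693

Enumerate both values of actual drug use and weight by the priors:
  P(positive screen | lab handling error, poppy-seed meal) = 0.79·0.32 + 0.84·0.68
        = 0.252800 + 0.571200 = 0.824000
Configurations with actual drug use contribute 0.571200, so
  P(actual drug use | positive screen, lab handling error, poppy-seed meal) = 0.571200 / 0.824000 ≈ 0.693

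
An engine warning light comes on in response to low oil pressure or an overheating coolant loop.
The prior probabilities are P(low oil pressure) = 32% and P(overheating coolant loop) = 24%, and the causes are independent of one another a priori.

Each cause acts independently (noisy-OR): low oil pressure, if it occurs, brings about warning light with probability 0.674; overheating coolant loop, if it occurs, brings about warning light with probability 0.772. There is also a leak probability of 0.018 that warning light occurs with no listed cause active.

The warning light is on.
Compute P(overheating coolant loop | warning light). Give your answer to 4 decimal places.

P(overheating coolant loop | warning light) ≈ 0.5312

Under noisy-OR, P(warning light | causes) = 1 − (1−0.018)·∏(1−qᵢ) over the active causes.
By total probability over the 4 (low oil pressure, overheating coolant loop) configurations:
  P(warning light) = 0.018×0.68×0.76 + 0.776104×0.68×0.24 + 0.679868×0.32×0.76 + 0.92701×0.32×0.24
        = 0.009302 + 0.126660 + 0.165344 + 0.071194 = 0.372500
Configurations with overheating coolant loop contribute 0.197854, so
  P(overheating coolant loop | warning light) = 0.197854 / 0.372500 ≈ 0.5312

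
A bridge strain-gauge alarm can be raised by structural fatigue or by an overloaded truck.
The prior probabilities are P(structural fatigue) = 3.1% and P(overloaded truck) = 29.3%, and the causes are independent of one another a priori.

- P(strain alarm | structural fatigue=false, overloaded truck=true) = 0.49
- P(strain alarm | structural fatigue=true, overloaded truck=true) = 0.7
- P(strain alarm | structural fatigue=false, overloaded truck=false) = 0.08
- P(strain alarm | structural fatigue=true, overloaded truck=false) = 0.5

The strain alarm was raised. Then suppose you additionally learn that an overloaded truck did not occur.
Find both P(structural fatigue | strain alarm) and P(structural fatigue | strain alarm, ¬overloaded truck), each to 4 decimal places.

P(structural fatigue | strain alarm) ≈ 0.0820; P(structural fatigue | strain alarm, ¬overloaded truck) ≈ 0.1666

P(strain alarm) = 0.08·0.969·0.707 + 0.49·0.969·0.293 + 0.5·0.031·0.707 + 0.7·0.031·0.293 = 0.054807 + 0.139119 + 0.010958 + 0.006358 = 0.211242
Of this, 0.017316 comes from 0.010958 + 0.006358 (the structural fatigue=true cases).
So P(structural fatigue | strain alarm) = 0.017316/0.211242 ≈ 0.0820.

Now condition on the additional information:
Numerator (weight on configurations with structural fatigue): 0.5·0.031 = 0.015500
The normalizing constant is 0.08·0.969 + 0.5·0.031 = 0.093020
P(structural fatigue | strain alarm, ¬overloaded truck) = 0.015500/0.093020 ≈ 0.1666
With overloaded truck excluded, structural fatigue must carry more of the explanatory weight for the strain alarm.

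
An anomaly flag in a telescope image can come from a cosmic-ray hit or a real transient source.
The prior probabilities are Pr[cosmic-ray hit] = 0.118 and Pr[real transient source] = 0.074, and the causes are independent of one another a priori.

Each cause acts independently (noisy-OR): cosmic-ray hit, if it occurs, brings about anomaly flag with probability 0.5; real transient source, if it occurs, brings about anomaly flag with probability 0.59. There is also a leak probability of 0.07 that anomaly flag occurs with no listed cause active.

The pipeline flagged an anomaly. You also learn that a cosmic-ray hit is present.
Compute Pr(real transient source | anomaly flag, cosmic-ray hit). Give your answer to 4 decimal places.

Pr(real transient source | anomaly flag, cosmic-ray hit) ≈ 0.1079

Under noisy-OR, P(anomaly flag | causes) = 1 − (1−0.07)·∏(1−qᵢ) over the active causes.
Numerator (weight on configurations with real transient source): 0.80935·0.074 = 0.059892
Normalizer over all consistent configurations: 0.535·0.926 + 0.80935·0.074 = 0.555302
Posterior = 0.059892 / 0.555302 ≈ 0.1079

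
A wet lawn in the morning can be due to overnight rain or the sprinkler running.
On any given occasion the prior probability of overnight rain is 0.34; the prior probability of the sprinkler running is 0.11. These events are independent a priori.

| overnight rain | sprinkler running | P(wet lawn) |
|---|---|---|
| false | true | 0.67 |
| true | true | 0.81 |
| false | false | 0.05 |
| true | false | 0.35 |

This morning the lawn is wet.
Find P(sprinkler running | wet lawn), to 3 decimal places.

P(sprinkler running | wet lawn) ≈ 0.368

For the numerator, keep only sprinkler running=true terms: 0.048642 + 0.030294 = 0.078936
The normalizing constant is 0.05×0.66×0.89 + 0.67×0.66×0.11 + 0.35×0.34×0.89 + 0.81×0.34×0.11 = 0.214216
P(sprinkler running | wet lawn) = 0.078936/0.214216 ≈ 0.368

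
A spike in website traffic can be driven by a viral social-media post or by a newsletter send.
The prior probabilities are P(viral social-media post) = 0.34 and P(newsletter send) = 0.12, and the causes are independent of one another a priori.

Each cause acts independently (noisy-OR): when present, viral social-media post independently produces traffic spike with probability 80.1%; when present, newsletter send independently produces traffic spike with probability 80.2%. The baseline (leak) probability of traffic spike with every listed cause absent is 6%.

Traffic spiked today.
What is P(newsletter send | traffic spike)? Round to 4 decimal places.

P(newsletter send | traffic spike) ≈ 0.2717

Under noisy-OR, P(traffic spike | causes) = 1 − (1−0.06)·∏(1−qᵢ) over the active causes.
Sum P(traffic spike|·) weighted by the priors over the 4 (viral social-media post, newsletter send) configurations:
  P(traffic spike) = 0.06×0.66×0.88 + 0.81388×0.66×0.12 + 0.81294×0.34×0.88 + 0.962962×0.34×0.12
        = 0.034848 + 0.064459 + 0.243232 + 0.039289 = 0.381828
Keeping only the newsletter send-present terms gives 0.103748, so
  P(newsletter send | traffic spike) = 0.103748 / 0.381828 ≈ 0.2717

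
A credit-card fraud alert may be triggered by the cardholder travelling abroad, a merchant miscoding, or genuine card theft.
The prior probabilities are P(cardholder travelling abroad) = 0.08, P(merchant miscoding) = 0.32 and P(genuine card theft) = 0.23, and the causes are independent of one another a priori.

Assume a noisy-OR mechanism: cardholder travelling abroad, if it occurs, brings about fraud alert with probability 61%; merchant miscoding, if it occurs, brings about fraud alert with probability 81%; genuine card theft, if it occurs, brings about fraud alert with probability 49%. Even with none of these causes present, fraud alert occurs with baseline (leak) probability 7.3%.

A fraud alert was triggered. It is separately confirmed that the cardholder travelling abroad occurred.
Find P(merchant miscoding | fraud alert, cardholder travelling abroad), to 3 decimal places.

P(merchant miscoding | fraud alert, cardholder travelling abroad) ≈ 0.394

Under noisy-OR, P(fraud alert | causes) = 1 − (1−0.073)·∏(1−qᵢ) over the active causes.
Sum P(fraud alert|·) weighted by the priors over the 4 (merchant miscoding, genuine card theft) configurations:
  P(fraud alert | cardholder travelling abroad) = 0.63847×0.68×0.77 + 0.81562×0.68×0.23 + 0.931309×0.32×0.77 + 0.964968×0.32×0.23
        = 0.334303 + 0.127563 + 0.229475 + 0.071022 = 0.762363
Keeping only the merchant miscoding-present terms gives 0.300497, so
  P(merchant miscoding | fraud alert, cardholder travelling abroad) = 0.300497 / 0.762363 ≈ 0.394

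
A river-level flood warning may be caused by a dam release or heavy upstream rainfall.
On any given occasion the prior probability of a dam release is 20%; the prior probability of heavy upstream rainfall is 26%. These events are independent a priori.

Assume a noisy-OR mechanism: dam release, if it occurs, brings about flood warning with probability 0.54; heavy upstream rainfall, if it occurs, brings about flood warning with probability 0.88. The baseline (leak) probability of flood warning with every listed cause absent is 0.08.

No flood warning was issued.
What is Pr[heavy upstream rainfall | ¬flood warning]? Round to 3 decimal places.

Under noisy-OR, P(flood warning | causes) = 1 − (1−0.08)·∏(1−qᵢ) over the active causes.
P(¬flood warning) = 0.92·0.8·0.74 + 0.1104·0.8·0.26 + 0.4232·0.2·0.74 + 0.050784·0.2·0.26 = 0.544640 + 0.022963 + 0.062634 + 0.002641 = 0.632878
Of this, 0.025604 comes from 0.022963 + 0.002641 (the heavy upstream rainfall=true cases).
P(heavy upstream rainfall | ¬flood warning) = 0.025604 / 0.632878 ≈ 0.040

Pr[heavy upstream rainfall | ¬flood warning] ≈ 0.040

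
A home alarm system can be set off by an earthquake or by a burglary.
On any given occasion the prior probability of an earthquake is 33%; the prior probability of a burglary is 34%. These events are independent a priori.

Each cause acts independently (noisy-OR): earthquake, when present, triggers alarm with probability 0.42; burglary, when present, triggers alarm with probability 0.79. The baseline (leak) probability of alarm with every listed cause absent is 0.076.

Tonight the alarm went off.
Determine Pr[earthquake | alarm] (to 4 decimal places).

Under noisy-OR, P(alarm | causes) = 1 − (1−0.076)·∏(1−qᵢ) over the active causes.
P(alarm) = 0.076*0.67*0.66 + 0.80596*0.67*0.34 + 0.46408*0.33*0.66 + 0.887457*0.33*0.34 = 0.033607 + 0.183598 + 0.101077 + 0.099573 = 0.417855
Restricting to configurations with earthquake present: 0.101077 + 0.099573 = 0.200650.
So P(earthquake | alarm) = 0.200650/0.417855 ≈ 0.4802.

Pr[earthquake | alarm] ≈ 0.4802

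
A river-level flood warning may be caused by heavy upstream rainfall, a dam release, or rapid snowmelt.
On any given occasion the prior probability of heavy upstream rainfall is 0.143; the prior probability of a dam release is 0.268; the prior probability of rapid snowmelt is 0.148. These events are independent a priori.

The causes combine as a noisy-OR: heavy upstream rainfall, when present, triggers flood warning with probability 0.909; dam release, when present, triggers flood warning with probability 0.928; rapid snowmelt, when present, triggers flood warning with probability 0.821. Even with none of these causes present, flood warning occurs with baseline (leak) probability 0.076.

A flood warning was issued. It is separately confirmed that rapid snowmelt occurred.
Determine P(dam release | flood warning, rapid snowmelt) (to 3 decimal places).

Under noisy-OR, P(flood warning | causes) = 1 − (1−0.076)·∏(1−qᵢ) over the active causes.
For the numerator, keep only dam release=true terms: 0.226941 + 0.038282 = 0.265223
Normalizer over all consistent configurations: 0.834604*0.857*0.732 + 0.988091*0.857*0.268 + 0.984949*0.143*0.732 + 0.998916*0.143*0.268 = 0.891891
P(dam release | flood warning, rapid snowmelt) = 0.265223/0.891891 ≈ 0.297

P(dam release | flood warning, rapid snowmelt) ≈ 0.297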